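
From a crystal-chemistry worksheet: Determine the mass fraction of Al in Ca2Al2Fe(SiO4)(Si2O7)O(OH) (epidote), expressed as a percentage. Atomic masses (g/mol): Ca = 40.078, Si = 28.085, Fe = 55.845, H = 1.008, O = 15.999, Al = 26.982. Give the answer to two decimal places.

M(Ca2Al2Fe(SiO4)(Si2O7)O(OH)) = 483.215 g/mol.
Al contributes 2 × 26.982 = 53.964 g per mole.
53.964/483.215 = 0.1117 → 11.17%.

11.17 mass %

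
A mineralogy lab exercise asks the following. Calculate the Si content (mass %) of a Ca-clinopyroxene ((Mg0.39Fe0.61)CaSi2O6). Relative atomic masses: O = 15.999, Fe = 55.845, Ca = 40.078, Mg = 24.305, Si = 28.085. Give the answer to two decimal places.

23.82 mass %

M((Mg0.39Fe0.61)CaSi2O6) = 235.786 g/mol.
Si contributes 2 × 28.085 = 56.170 g per mole.
56.170/235.786 = 0.2382 → 23.82%.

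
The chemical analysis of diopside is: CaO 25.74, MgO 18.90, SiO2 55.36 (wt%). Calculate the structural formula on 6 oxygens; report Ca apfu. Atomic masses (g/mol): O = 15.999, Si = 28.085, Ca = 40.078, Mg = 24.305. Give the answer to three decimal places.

CaO (M=56.077): mol = 0.45901; Ca = 0.45901, O = 0.45901.
MgO (M=40.304): mol = 0.46894; Mg = 0.46894, O = 0.46894.
SiO2 (M=60.083): mol = 0.92139; Si = 0.92139, O = 1.84278.
ΣO = 2.77073; factor = 6/ΣO = 2.16549.
Ca apfu = 0.45901 × 2.16549 = 0.994.

0.994 Ca apfu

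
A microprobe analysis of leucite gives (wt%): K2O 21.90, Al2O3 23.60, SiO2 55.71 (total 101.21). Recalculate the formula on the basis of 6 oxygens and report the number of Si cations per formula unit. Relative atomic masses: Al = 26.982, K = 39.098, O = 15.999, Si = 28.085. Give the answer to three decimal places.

K2O: 21.90/94.195 = 0.23250 mol → 0.46500 mol K, 0.23250 mol O.
Al2O3: 23.60/101.961 = 0.23146 mol → 0.46292 mol Al, 0.69438 mol O.
SiO2: 55.71/60.083 = 0.92722 mol → 0.92722 mol Si, 1.85444 mol O.
Total oxygen = 2.78132 mol. Normalization factor = 6/2.78132 = 2.15725.
Si per 6 O = 0.92722 × 2.15725 = 2.000.

2.000 Si apfu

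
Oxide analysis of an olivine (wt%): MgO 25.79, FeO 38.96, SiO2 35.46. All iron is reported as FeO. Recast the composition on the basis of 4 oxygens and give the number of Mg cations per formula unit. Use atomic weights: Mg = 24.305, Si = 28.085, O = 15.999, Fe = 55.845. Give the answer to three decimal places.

1.083 Mg apfu

25.79 wt% MgO ÷ 40.304 g/mol = 0.63989 mol, giving 0.63989 Mg and 0.63989 O.
38.96 wt% FeO ÷ 71.844 g/mol = 0.54229 mol, giving 0.54229 Fe and 0.54229 O.
35.46 wt% SiO2 ÷ 60.083 g/mol = 0.59018 mol, giving 0.59018 Si and 1.18036 O.
Oxygen sums to 2.36254; scaling by 4/2.36254 = 1.69309 puts the formula on 4 O.
Mg: 0.63989 × 1.69309 = 1.083 atoms per formula unit.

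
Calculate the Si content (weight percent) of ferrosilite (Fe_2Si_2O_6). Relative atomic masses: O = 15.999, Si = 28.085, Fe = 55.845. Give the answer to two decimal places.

21.29 weight percent

Molar mass of Fe_2Si_2O_6: 2×55.845 + 2×28.085 + 6×15.999 = 263.854 g/mol.
Mass of Si per formula unit: 2 × 28.085 = 56.170 g.
Weight fraction Si = 56.170 / 263.854 = 0.2129.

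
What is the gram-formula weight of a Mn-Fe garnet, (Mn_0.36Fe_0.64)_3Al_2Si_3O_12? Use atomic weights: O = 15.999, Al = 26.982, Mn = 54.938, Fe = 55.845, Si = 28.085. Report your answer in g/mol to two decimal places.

M = 1.08·54.938 + 1.92·55.845 + 2·26.982 + 3·28.085 + 12·15.999

496.76 g/mol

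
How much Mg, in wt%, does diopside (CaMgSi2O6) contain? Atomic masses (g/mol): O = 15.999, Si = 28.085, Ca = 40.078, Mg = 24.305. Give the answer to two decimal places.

Formula mass = 1×40.078 + 1×24.305 + 2×28.085 + 6×15.999 = 216.547 g/mol, of which 24.305 g is Mg.
So Mg makes up 24.305/216.547 = 0.1122 of the mass, i.e. 11.22%.

11.22 wt%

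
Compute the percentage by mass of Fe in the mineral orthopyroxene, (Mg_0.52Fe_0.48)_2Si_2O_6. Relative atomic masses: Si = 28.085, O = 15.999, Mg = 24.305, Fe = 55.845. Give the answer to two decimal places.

Molar mass of (Mg_0.52Fe_0.48)_2Si_2O_6: 1.04*24.305 + 0.96*55.845 + 2*28.085 + 6*15.999 = 231.052 g/mol.
Mass of Fe per formula unit: 0.96 × 55.845 = 53.611 g.
Weight fraction Fe = 53.611 / 231.052 = 0.2320.

23.20 mass %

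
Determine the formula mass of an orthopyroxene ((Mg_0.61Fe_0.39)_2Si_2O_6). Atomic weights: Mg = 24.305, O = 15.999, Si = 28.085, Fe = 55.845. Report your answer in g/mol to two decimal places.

M = 1.22(24.305) + 0.78(55.845) + 2(28.085) + 6(15.999)

225.38 g/mol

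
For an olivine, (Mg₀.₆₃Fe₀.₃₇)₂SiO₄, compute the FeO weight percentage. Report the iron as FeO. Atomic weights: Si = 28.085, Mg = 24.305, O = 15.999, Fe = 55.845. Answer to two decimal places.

32.41 wt%

Molar mass of (Mg₀.₆₃Fe₀.₃₇)₂SiO₄ = 1.26×24.305 + 0.74×55.845 + 1×28.085 + 4×15.999 = 164.031 g/mol.
Each formula unit contains 0.74 Fe, equivalent to 0.74/1 = 0.7400 mol FeO.
M(FeO) = 1×55.845 + 1×15.999 = 71.844 g/mol.
Mass of FeO per formula unit = 0.7400 × 71.844 = 53.165 g.
FeO wt% = 53.165 / 164.031 × 100 = 32.41%.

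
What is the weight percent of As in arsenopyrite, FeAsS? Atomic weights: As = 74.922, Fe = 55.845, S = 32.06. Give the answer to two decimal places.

M(FeAsS) = 162.827 g/mol.
As contributes 1 × 74.922 = 74.922 g per mole.
74.922/162.827 = 0.4601 → 46.01%.

46.01 mass %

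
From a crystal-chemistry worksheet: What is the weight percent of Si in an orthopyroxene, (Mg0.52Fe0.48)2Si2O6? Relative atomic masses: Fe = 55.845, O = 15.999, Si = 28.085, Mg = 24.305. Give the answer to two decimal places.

24.31 wt%

Molar mass of (Mg0.52Fe0.48)2Si2O6: 1.04·24.305 + 0.96·55.845 + 2·28.085 + 6·15.999 = 231.052 g/mol.
Mass of Si per formula unit: 2 × 28.085 = 56.170 g.
Weight fraction Si = 56.170 / 231.052 = 0.2431.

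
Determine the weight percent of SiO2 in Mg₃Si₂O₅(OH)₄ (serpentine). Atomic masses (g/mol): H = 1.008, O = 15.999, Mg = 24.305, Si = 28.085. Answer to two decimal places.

43.36 wt%

Formula mass = 277.108 g/mol.
2 Si → 2.0000 mol SiO2 per formula unit; M(SiO2) = 60.083, so SiO2 mass = 120.166 g.
120.166/277.108 × 100 = 43.36 wt%.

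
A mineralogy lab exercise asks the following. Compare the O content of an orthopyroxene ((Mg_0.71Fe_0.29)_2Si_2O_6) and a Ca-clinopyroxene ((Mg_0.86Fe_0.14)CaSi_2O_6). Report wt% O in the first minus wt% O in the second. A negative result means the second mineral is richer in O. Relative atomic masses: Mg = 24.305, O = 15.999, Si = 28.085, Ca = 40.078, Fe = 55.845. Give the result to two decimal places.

0.38 percentage points

M((Mg_0.71Fe_0.29)_2Si_2O_6) = 219.067 g/mol, so wt% O = 95.994/219.067 × 100 = 43.82%.
M((Mg_0.86Fe_0.14)CaSi_2O_6) = 220.963 g/mol, so wt% O = 95.994/220.963 × 100 = 43.44%.
43.82 − 43.44 = 0.38 pp.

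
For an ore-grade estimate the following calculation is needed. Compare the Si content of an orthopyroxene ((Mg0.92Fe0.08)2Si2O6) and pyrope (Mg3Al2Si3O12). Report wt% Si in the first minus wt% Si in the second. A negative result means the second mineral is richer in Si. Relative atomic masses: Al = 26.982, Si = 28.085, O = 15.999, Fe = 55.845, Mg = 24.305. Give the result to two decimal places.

6.39 percentage points

M((Mg0.92Fe0.08)2Si2O6) = 205.820 g/mol, so wt% Si = 56.170/205.820 × 100 = 27.29%.
M(Mg3Al2Si3O12) = 403.122 g/mol, so wt% Si = 84.255/403.122 × 100 = 20.90%.
27.29 − 20.90 = 6.39 pp.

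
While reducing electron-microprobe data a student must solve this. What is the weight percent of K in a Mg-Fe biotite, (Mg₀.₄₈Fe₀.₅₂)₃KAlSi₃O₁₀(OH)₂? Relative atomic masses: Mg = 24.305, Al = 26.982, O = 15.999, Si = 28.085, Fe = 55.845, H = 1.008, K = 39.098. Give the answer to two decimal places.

M((Mg₀.₄₈Fe₀.₅₂)₃KAlSi₃O₁₀(OH)₂) = 466.456 g/mol.
K contributes 1 × 39.098 = 39.098 g per mole.
39.098/466.456 = 0.0838 → 8.38%.

8.38 weight percent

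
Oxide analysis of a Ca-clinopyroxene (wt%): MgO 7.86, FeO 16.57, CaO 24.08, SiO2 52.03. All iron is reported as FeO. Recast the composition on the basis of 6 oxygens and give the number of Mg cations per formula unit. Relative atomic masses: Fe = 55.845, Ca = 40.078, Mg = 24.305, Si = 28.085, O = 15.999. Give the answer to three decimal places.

0.452 Mg apfu

MgO (M=40.304): mol = 0.19502; Mg = 0.19502, O = 0.19502.
FeO (M=71.844): mol = 0.23064; Fe = 0.23064, O = 0.23064.
CaO (M=56.077): mol = 0.42941; Ca = 0.42941, O = 0.42941.
SiO2 (M=60.083): mol = 0.86597; Si = 0.86597, O = 1.73194.
ΣO = 2.58701; factor = 6/ΣO = 2.31928.
Mg apfu = 0.19502 × 2.31928 = 0.452.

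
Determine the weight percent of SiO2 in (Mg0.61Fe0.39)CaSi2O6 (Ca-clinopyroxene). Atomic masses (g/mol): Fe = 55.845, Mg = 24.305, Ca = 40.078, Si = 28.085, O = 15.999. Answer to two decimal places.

Formula mass = 228.848 g/mol.
2 Si → 2.0000 mol SiO2 per formula unit; M(SiO2) = 60.083, so SiO2 mass = 120.166 g.
120.166/228.848 × 100 = 52.51 wt%.

52.51 wt%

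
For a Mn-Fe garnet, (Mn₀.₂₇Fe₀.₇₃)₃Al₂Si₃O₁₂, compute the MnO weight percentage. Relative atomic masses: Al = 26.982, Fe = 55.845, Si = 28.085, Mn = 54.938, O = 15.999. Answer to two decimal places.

11.56 wt%

Molar mass of (Mn₀.₂₇Fe₀.₇₃)₃Al₂Si₃O₁₂ = 0.81×54.938 + 2.19×55.845 + 2×26.982 + 3×28.085 + 12×15.999 = 497.007 g/mol.
Each formula unit contains 0.81 Mn, equivalent to 0.81/1 = 0.8100 mol MnO.
M(MnO) = 1×54.938 + 1×15.999 = 70.937 g/mol.
Mass of MnO per formula unit = 0.8100 × 70.937 = 57.459 g.
MnO wt% = 57.459 / 497.007 × 100 = 11.56%.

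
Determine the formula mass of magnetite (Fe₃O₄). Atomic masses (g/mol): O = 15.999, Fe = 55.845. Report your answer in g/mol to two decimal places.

231.53 g/mol

M = 3·55.845 + 4·15.999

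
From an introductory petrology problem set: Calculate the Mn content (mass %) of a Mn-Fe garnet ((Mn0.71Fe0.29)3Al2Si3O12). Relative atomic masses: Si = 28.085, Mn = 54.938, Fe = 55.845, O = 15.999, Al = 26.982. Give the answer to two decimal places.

23.60 mass %

M((Mn0.71Fe0.29)3Al2Si3O12) = 495.810 g/mol.
Mn contributes 2.13 × 54.938 = 117.018 g per mole.
117.018/495.810 = 0.2360 → 23.60%.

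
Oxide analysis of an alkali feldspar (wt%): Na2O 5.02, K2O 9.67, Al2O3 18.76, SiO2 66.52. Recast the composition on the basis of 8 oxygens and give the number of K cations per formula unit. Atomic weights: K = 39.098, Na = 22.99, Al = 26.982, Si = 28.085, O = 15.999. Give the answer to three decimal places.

0.557 K apfu

Na2O: 5.02/61.979 = 0.08100 mol → 0.16200 mol Na, 0.08100 mol O.
K2O: 9.67/94.195 = 0.10266 mol → 0.20532 mol K, 0.10266 mol O.
Al2O3: 18.76/101.961 = 0.18399 mol → 0.36798 mol Al, 0.55197 mol O.
SiO2: 66.52/60.083 = 1.10714 mol → 1.10714 mol Si, 2.21428 mol O.
Total oxygen = 2.94991 mol. Normalization factor = 8/2.94991 = 2.71195.
K per 8 O = 0.20532 × 2.71195 = 0.557.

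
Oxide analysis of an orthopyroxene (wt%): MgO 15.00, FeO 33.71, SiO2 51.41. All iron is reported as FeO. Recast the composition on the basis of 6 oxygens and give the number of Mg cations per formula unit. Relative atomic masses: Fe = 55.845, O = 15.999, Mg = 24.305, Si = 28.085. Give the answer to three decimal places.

0.875 Mg apfu

MgO: 15.00/40.304 = 0.37217 mol → 0.37217 mol Mg, 0.37217 mol O.
FeO: 33.71/71.844 = 0.46921 mol → 0.46921 mol Fe, 0.46921 mol O.
SiO2: 51.41/60.083 = 0.85565 mol → 0.85565 mol Si, 1.71130 mol O.
Total oxygen = 2.55268 mol. Normalization factor = 6/2.55268 = 2.35047.
Mg per 6 O = 0.37217 × 2.35047 = 0.875.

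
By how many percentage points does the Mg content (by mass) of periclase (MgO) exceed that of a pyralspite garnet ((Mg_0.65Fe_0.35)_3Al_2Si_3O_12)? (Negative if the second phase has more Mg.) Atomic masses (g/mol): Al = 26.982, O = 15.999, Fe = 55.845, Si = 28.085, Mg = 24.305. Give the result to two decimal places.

49.44 percentage points

First mineral: 24.305 g Mg in 40.304 g formula = 60.30 wt% Mg.
Second mineral: 47.395 g Mg in 436.239 g formula = 10.86 wt% Mg.
60.30% − 10.86% gives a difference of 49.44 percentage points.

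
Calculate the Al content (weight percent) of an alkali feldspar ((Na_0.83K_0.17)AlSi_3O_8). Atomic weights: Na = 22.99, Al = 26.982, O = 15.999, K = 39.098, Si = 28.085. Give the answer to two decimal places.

10.18 weight percent

Formula mass = 0.83*22.99 + 0.17*39.098 + 1*26.982 + 3*28.085 + 8*15.999 = 264.957 g/mol, of which 26.982 g is Al.
So Al makes up 26.982/264.957 = 0.1018 of the mass, i.e. 10.18%.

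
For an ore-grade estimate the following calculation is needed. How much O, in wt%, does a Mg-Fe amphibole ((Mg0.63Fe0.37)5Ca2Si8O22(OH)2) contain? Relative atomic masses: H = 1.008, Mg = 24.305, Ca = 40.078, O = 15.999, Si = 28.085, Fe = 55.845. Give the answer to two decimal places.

Formula mass = 3.15*24.305 + 1.85*55.845 + 2*40.078 + 8*28.085 + 24*15.999 + 2*1.008 = 870.702 g/mol, of which 383.976 g is O.
So O makes up 383.976/870.702 = 0.4410 of the mass, i.e. 44.10%.

44.10 wt%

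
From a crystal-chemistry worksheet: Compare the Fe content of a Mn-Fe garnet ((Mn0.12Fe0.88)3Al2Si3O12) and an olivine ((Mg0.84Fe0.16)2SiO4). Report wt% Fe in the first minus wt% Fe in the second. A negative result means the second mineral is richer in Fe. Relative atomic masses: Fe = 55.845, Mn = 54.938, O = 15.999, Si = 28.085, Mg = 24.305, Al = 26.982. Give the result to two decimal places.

Fe in (Mn0.12Fe0.88)3Al2Si3O12: molar mass 497.415 g/mol; 2.64×55.845 = 147.431 g → 29.64 wt%.
Fe in (Mg0.84Fe0.16)2SiO4: molar mass 150.784 g/mol; 0.32×55.845 = 17.870 g → 11.85 wt%.
Difference = 29.64 − 11.85 = 17.79 percentage points.

17.79 percentage points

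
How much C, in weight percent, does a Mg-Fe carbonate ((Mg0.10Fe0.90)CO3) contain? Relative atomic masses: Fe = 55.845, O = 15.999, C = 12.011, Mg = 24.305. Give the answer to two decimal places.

10.66 weight percent

Formula mass = 0.10·24.305 + 0.90·55.845 + 1·12.011 + 3·15.999 = 112.699 g/mol, of which 12.011 g is C.
So C makes up 12.011/112.699 = 0.1066 of the mass, i.e. 10.66%.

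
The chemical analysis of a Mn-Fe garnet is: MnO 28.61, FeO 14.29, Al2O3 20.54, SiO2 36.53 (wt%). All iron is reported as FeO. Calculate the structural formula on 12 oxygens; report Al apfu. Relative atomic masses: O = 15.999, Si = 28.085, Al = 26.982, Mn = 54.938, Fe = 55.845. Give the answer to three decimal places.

MnO: 28.61/70.937 = 0.40332 mol → 0.40332 mol Mn, 0.40332 mol O.
FeO: 14.29/71.844 = 0.19890 mol → 0.19890 mol Fe, 0.19890 mol O.
Al2O3: 20.54/101.961 = 0.20145 mol → 0.40290 mol Al, 0.60435 mol O.
SiO2: 36.53/60.083 = 0.60799 mol → 0.60799 mol Si, 1.21598 mol O.
Total oxygen = 2.42255 mol. Normalization factor = 12/2.42255 = 4.95346.
Al per 12 O = 0.40290 × 4.95346 = 1.996.

1.996 Al apfu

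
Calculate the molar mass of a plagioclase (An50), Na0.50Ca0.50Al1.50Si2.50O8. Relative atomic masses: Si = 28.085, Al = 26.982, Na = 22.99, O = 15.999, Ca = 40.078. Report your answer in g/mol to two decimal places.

Na: 0.50 × 22.99 = 11.4950
Ca: 0.50 × 40.078 = 20.0390
Al: 1.50 × 26.982 = 40.4730
Si: 2.50 × 28.085 = 70.2125
O: 8 × 15.999 = 127.9920
Summing the contributions gives the formula mass.

270.21 g/mol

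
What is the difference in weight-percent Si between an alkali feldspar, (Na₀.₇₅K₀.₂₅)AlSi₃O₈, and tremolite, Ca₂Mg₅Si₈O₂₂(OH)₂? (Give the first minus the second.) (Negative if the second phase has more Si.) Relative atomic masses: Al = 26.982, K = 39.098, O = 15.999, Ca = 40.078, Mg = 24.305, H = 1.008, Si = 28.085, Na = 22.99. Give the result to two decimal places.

3.99 percentage points

First mineral: 84.255 g Si in 266.246 g formula = 31.65 wt% Si.
Second mineral: 224.680 g Si in 812.353 g formula = 27.66 wt% Si.
31.65% − 27.66% gives a difference of 3.99 percentage points.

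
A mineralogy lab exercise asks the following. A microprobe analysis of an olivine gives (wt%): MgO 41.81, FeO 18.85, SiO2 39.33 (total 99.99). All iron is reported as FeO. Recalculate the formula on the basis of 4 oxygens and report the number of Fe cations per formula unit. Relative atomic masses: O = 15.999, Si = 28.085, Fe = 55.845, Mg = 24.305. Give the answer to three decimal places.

0.402 Fe apfu

41.81 wt% MgO ÷ 40.304 g/mol = 1.03737 mol, giving 1.03737 Mg and 1.03737 O.
18.85 wt% FeO ÷ 71.844 g/mol = 0.26237 mol, giving 0.26237 Fe and 0.26237 O.
39.33 wt% SiO2 ÷ 60.083 g/mol = 0.65459 mol, giving 0.65459 Si and 1.30918 O.
Oxygen sums to 2.60892; scaling by 4/2.60892 = 1.53320 puts the formula on 4 O.
Fe: 0.26237 × 1.53320 = 0.402 atoms per formula unit.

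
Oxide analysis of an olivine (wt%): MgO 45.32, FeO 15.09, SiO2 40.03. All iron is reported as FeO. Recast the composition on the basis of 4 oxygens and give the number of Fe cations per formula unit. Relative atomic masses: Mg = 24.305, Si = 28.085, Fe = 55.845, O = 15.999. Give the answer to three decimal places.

0.315 Fe apfu

MgO (M=40.304): mol = 1.12445; Mg = 1.12445, O = 1.12445.
FeO (M=71.844): mol = 0.21004; Fe = 0.21004, O = 0.21004.
SiO2 (M=60.083): mol = 0.66625; Si = 0.66625, O = 1.33250.
ΣO = 2.66699; factor = 4/ΣO = 1.49982.
Fe apfu = 0.21004 × 1.49982 = 0.315.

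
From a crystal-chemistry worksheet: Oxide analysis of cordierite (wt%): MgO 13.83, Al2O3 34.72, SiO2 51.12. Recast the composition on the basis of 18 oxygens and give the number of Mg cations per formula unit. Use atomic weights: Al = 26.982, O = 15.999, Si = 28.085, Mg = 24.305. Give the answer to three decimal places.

2.014 Mg apfu

MgO: 13.83/40.304 = 0.34314 mol → 0.34314 mol Mg, 0.34314 mol O.
Al2O3: 34.72/101.961 = 0.34052 mol → 0.68104 mol Al, 1.02156 mol O.
SiO2: 51.12/60.083 = 0.85082 mol → 0.85082 mol Si, 1.70164 mol O.
Total oxygen = 3.06634 mol. Normalization factor = 18/3.06634 = 5.87019.
Mg per 18 O = 0.34314 × 5.87019 = 2.014.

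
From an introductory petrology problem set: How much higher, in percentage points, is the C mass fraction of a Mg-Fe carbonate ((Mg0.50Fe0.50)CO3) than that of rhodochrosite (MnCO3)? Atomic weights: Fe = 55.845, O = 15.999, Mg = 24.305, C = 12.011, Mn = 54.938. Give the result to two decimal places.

1.55 percentage points

C in (Mg0.50Fe0.50)CO3: molar mass 100.083 g/mol; 1×12.011 = 12.011 g → 12.00 wt%.
C in MnCO3: molar mass 114.946 g/mol; 1×12.011 = 12.011 g → 10.45 wt%.
Difference = 12.00 − 10.45 = 1.55 percentage points.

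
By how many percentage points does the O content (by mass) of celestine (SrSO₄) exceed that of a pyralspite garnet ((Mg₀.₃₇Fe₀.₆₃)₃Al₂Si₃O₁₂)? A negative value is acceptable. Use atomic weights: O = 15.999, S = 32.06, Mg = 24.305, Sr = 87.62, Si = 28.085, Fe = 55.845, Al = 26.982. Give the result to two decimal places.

-6.65 percentage points

First mineral: 63.996 g O in 183.676 g formula = 34.84 wt% O.
Second mineral: 191.988 g O in 462.733 g formula = 41.49 wt% O.
34.84% − 41.49% gives a difference of -6.65 percentage points.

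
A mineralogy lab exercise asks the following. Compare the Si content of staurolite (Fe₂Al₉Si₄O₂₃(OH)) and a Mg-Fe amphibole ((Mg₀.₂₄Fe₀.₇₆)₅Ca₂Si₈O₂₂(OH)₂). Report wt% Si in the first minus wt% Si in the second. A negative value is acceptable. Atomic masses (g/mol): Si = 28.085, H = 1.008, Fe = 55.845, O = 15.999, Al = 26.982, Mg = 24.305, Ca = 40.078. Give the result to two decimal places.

M(Fe₂Al₉Si₄O₂₃(OH)) = 851.852 g/mol, so wt% Si = 112.340/851.852 × 100 = 13.19%.
M((Mg₀.₂₄Fe₀.₇₆)₅Ca₂Si₈O₂₂(OH)₂) = 932.205 g/mol, so wt% Si = 224.680/932.205 × 100 = 24.10%.
13.19 − 24.10 = -10.91 pp.

-10.91 percentage points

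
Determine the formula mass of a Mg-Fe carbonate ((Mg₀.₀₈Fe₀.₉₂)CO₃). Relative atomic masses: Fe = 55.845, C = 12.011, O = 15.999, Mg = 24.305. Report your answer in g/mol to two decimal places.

113.33 g/mol

The formula mass is the sum 0.08*24.305 + 0.92*55.845 + 1*12.011 + 3*15.999.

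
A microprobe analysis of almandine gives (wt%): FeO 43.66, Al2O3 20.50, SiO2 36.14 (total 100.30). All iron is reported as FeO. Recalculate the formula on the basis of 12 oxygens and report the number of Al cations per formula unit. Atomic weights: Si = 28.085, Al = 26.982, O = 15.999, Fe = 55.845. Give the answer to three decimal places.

1.999 Al apfu

FeO (M=71.844): mol = 0.60771; Fe = 0.60771, O = 0.60771.
Al2O3 (M=101.961): mol = 0.20106; Al = 0.40212, O = 0.60318.
SiO2 (M=60.083): mol = 0.60150; Si = 0.60150, O = 1.20300.
ΣO = 2.41389; factor = 12/ΣO = 4.97123.
Al apfu = 0.40212 × 4.97123 = 1.999.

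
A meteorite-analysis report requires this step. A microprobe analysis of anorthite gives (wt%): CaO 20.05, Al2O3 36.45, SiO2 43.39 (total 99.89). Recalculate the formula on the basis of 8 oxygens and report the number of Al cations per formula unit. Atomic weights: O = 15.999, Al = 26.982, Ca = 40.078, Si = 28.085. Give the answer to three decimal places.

20.05 wt% CaO ÷ 56.077 g/mol = 0.35754 mol, giving 0.35754 Ca and 0.35754 O.
36.45 wt% Al2O3 ÷ 101.961 g/mol = 0.35749 mol, giving 0.71498 Al and 1.07247 O.
43.39 wt% SiO2 ÷ 60.083 g/mol = 0.72217 mol, giving 0.72217 Si and 1.44434 O.
Oxygen sums to 2.87435; scaling by 8/2.87435 = 2.78324 puts the formula on 8 O.
Al: 0.71498 × 2.78324 = 1.990 atoms per formula unit.

1.990 Al apfu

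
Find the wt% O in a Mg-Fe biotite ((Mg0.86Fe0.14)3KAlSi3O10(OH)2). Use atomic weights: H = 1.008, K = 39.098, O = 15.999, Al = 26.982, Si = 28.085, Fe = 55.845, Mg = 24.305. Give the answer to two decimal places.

Formula mass = 2.58·24.305 + 0.42·55.845 + 1·39.098 + 1·26.982 + 3·28.085 + 12·15.999 + 2·1.008 = 430.501 g/mol, of which 191.988 g is O.
So O makes up 191.988/430.501 = 0.4460 of the mass, i.e. 44.60%.

44.60 mass %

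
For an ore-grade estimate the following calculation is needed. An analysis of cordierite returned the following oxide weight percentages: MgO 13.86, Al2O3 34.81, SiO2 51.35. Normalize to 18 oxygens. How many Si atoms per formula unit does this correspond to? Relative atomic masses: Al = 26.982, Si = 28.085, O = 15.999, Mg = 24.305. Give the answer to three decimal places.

4.999 Si apfu

MgO (M=40.304): mol = 0.34389; Mg = 0.34389, O = 0.34389.
Al2O3 (M=101.961): mol = 0.34141; Al = 0.68282, O = 1.02423.
SiO2 (M=60.083): mol = 0.85465; Si = 0.85465, O = 1.70930.
ΣO = 3.07742; factor = 18/ΣO = 5.84906.
Si apfu = 0.85465 × 5.84906 = 4.999.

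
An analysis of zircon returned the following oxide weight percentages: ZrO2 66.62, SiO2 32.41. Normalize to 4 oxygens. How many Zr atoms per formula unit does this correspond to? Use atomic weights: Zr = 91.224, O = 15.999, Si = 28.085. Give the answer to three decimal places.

1.001 Zr apfu

ZrO2 (M=123.222): mol = 0.54065; Zr = 0.54065, O = 1.08130.
SiO2 (M=60.083): mol = 0.53942; Si = 0.53942, O = 1.07884.
ΣO = 2.16014; factor = 4/ΣO = 1.85173.
Zr apfu = 0.54065 × 1.85173 = 1.001.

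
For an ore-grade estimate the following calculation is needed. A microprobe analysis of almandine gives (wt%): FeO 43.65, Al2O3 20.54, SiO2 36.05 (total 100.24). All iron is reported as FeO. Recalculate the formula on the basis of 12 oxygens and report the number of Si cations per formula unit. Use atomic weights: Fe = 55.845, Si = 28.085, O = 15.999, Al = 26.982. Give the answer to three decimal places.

FeO: 43.65/71.844 = 0.60757 mol → 0.60757 mol Fe, 0.60757 mol O.
Al2O3: 20.54/101.961 = 0.20145 mol → 0.40290 mol Al, 0.60435 mol O.
SiO2: 36.05/60.083 = 0.60000 mol → 0.60000 mol Si, 1.20000 mol O.
Total oxygen = 2.41192 mol. Normalization factor = 12/2.41192 = 4.97529.
Si per 12 O = 0.60000 × 4.97529 = 2.985.

2.985 Si apfu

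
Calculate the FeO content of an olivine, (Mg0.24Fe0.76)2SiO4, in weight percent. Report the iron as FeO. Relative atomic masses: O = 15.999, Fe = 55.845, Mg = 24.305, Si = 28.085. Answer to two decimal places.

57.89 wt%

Molar mass of (Mg0.24Fe0.76)2SiO4 = 0.48*24.305 + 1.52*55.845 + 1*28.085 + 4*15.999 = 188.632 g/mol.
Each formula unit contains 1.52 Fe, equivalent to 1.52/1 = 1.5200 mol FeO.
M(FeO) = 1×55.845 + 1×15.999 = 71.844 g/mol.
Mass of FeO per formula unit = 1.5200 × 71.844 = 109.203 g.
FeO wt% = 109.203 / 188.632 × 100 = 57.89%.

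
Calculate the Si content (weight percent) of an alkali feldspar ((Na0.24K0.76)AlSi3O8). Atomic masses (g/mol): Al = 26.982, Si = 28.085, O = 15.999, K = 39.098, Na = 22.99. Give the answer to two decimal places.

Molar mass of (Na0.24K0.76)AlSi3O8: 0.24·22.99 + 0.76·39.098 + 1·26.982 + 3·28.085 + 8·15.999 = 274.461 g/mol.
Mass of Si per formula unit: 3 × 28.085 = 84.255 g.
Weight fraction Si = 84.255 / 274.461 = 0.3070.

30.70 weight percent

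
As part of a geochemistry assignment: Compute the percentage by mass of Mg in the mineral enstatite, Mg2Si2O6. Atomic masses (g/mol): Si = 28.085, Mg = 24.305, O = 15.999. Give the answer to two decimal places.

Formula mass = 2*24.305 + 2*28.085 + 6*15.999 = 200.774 g/mol, of which 48.610 g is Mg.
So Mg makes up 48.610/200.774 = 0.2421 of the mass, i.e. 24.21%.

24.21 mass %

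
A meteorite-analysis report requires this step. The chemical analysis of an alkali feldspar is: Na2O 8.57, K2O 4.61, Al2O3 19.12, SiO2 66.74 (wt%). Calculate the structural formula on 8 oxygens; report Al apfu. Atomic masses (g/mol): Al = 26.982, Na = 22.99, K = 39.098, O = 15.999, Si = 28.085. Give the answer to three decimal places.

Na2O (M=61.979): mol = 0.13827; Na = 0.27654, O = 0.13827.
K2O (M=94.195): mol = 0.04894; K = 0.09788, O = 0.04894.
Al2O3 (M=101.961): mol = 0.18752; Al = 0.37504, O = 0.56256.
SiO2 (M=60.083): mol = 1.11080; Si = 1.11080, O = 2.22160.
ΣO = 2.97137; factor = 8/ΣO = 2.69236.
Al apfu = 0.37504 × 2.69236 = 1.010.

1.010 Al apfu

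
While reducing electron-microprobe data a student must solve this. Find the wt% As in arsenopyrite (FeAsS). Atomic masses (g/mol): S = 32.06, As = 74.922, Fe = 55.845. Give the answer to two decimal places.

46.01 wt%

Formula mass = 1·55.845 + 1·74.922 + 1·32.06 = 162.827 g/mol, of which 74.922 g is As.
So As makes up 74.922/162.827 = 0.4601 of the mass, i.e. 46.01%.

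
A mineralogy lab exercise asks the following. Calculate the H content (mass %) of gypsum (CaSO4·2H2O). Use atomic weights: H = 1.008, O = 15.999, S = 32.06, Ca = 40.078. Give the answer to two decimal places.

M(CaSO4·2H2O) = 172.164 g/mol.
H contributes 4 × 1.008 = 4.032 g per mole.
4.032/172.164 = 0.0234 → 2.34%.

2.34 mass %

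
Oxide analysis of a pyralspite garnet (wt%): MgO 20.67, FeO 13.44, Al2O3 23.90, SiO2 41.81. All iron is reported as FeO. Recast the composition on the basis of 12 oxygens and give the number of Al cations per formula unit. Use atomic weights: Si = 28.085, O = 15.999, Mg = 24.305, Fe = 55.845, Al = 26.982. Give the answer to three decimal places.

2.013 Al apfu

20.67 wt% MgO ÷ 40.304 g/mol = 0.51285 mol, giving 0.51285 Mg and 0.51285 O.
13.44 wt% FeO ÷ 71.844 g/mol = 0.18707 mol, giving 0.18707 Fe and 0.18707 O.
23.90 wt% Al2O3 ÷ 101.961 g/mol = 0.23440 mol, giving 0.46880 Al and 0.70320 O.
41.81 wt% SiO2 ÷ 60.083 g/mol = 0.69587 mol, giving 0.69587 Si and 1.39174 O.
Oxygen sums to 2.79486; scaling by 12/2.79486 = 4.29360 puts the formula on 12 O.
Al: 0.46880 × 4.29360 = 2.013 atoms per formula unit.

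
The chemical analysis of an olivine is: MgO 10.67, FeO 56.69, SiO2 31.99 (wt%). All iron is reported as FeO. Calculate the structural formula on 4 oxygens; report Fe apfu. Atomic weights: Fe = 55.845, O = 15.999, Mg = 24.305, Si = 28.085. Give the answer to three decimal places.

1.490 Fe apfu

MgO: 10.67/40.304 = 0.26474 mol → 0.26474 mol Mg, 0.26474 mol O.
FeO: 56.69/71.844 = 0.78907 mol → 0.78907 mol Fe, 0.78907 mol O.
SiO2: 31.99/60.083 = 0.53243 mol → 0.53243 mol Si, 1.06486 mol O.
Total oxygen = 2.11867 mol. Normalization factor = 4/2.11867 = 1.88798.
Fe per 4 O = 0.78907 × 1.88798 = 1.490.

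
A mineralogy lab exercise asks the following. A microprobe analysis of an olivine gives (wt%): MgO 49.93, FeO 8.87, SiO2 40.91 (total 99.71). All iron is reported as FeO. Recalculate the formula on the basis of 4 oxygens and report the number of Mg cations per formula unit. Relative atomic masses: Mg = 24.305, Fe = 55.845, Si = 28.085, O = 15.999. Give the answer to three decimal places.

49.93 wt% MgO ÷ 40.304 g/mol = 1.23883 mol, giving 1.23883 Mg and 1.23883 O.
8.87 wt% FeO ÷ 71.844 g/mol = 0.12346 mol, giving 0.12346 Fe and 0.12346 O.
40.91 wt% SiO2 ÷ 60.083 g/mol = 0.68089 mol, giving 0.68089 Si and 1.36178 O.
Oxygen sums to 2.72407; scaling by 4/2.72407 = 1.46839 puts the formula on 4 O.
Mg: 1.23883 × 1.46839 = 1.819 atoms per formula unit.

1.819 Mg apfu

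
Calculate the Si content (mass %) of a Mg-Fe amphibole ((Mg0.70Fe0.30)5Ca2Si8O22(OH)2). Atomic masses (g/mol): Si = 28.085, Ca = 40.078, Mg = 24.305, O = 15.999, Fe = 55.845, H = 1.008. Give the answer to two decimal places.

Molar mass of (Mg0.70Fe0.30)5Ca2Si8O22(OH)2: 3.50·24.305 + 1.50·55.845 + 2·40.078 + 8·28.085 + 24·15.999 + 2·1.008 = 859.663 g/mol.
Mass of Si per formula unit: 8 × 28.085 = 224.680 g.
Weight fraction Si = 224.680 / 859.663 = 0.2614.

26.14 mass %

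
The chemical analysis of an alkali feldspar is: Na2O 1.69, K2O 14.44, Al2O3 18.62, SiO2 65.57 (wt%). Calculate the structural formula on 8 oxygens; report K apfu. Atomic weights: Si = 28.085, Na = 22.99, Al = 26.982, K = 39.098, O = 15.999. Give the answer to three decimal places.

0.843 K apfu

Na2O: 1.69/61.979 = 0.02727 mol → 0.05454 mol Na, 0.02727 mol O.
K2O: 14.44/94.195 = 0.15330 mol → 0.30660 mol K, 0.15330 mol O.
Al2O3: 18.62/101.961 = 0.18262 mol → 0.36524 mol Al, 0.54786 mol O.
SiO2: 65.57/60.083 = 1.09132 mol → 1.09132 mol Si, 2.18264 mol O.
Total oxygen = 2.91107 mol. Normalization factor = 8/2.91107 = 2.74813.
K per 8 O = 0.30660 × 2.74813 = 0.843.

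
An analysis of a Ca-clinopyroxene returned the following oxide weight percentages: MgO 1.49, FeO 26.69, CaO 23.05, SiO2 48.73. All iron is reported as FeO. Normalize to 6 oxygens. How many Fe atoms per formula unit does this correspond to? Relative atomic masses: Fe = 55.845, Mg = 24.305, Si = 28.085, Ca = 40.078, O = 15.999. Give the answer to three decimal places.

1.49 wt% MgO ÷ 40.304 g/mol = 0.03697 mol, giving 0.03697 Mg and 0.03697 O.
26.69 wt% FeO ÷ 71.844 g/mol = 0.37150 mol, giving 0.37150 Fe and 0.37150 O.
23.05 wt% CaO ÷ 56.077 g/mol = 0.41104 mol, giving 0.41104 Ca and 0.41104 O.
48.73 wt% SiO2 ÷ 60.083 g/mol = 0.81104 mol, giving 0.81104 Si and 1.62208 O.
Oxygen sums to 2.44159; scaling by 6/2.44159 = 2.45742 puts the formula on 6 O.
Fe: 0.37150 × 2.45742 = 0.913 atoms per formula unit.

0.913 Fe apfu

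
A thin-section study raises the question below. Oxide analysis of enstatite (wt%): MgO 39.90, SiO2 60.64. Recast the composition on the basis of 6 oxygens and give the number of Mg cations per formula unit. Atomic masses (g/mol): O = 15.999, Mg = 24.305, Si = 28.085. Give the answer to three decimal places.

1.974 Mg apfu

MgO (M=40.304): mol = 0.98998; Mg = 0.98998, O = 0.98998.
SiO2 (M=60.083): mol = 1.00927; Si = 1.00927, O = 2.01854.
ΣO = 3.00852; factor = 6/ΣO = 1.99434.
Mg apfu = 0.98998 × 1.99434 = 1.974.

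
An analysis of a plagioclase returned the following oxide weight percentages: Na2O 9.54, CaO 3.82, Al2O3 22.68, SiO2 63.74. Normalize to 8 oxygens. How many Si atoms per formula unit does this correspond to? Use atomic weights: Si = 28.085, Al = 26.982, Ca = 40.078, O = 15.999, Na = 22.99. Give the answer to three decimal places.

2.819 Si apfu

Na2O (M=61.979): mol = 0.15392; Na = 0.30784, O = 0.15392.
CaO (M=56.077): mol = 0.06812; Ca = 0.06812, O = 0.06812.
Al2O3 (M=101.961): mol = 0.22244; Al = 0.44488, O = 0.66732.
SiO2 (M=60.083): mol = 1.06087; Si = 1.06087, O = 2.12174.
ΣO = 3.01110; factor = 8/ΣO = 2.65684.
Si apfu = 1.06087 × 2.65684 = 2.819.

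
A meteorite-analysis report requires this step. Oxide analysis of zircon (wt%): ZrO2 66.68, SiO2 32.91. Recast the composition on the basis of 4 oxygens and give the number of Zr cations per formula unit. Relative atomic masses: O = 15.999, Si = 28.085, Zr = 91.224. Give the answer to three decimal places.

0.994 Zr apfu

ZrO2 (M=123.222): mol = 0.54114; Zr = 0.54114, O = 1.08228.
SiO2 (M=60.083): mol = 0.54774; Si = 0.54774, O = 1.09548.
ΣO = 2.17776; factor = 4/ΣO = 1.83675.
Zr apfu = 0.54114 × 1.83675 = 0.994.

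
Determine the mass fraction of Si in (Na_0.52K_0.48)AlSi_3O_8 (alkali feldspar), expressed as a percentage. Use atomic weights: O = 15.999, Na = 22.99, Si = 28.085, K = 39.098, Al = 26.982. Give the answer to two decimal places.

31.21 wt%

M((Na_0.52K_0.48)AlSi_3O_8) = 269.951 g/mol.
Si contributes 3 × 28.085 = 84.255 g per mole.
84.255/269.951 = 0.3121 → 31.21%.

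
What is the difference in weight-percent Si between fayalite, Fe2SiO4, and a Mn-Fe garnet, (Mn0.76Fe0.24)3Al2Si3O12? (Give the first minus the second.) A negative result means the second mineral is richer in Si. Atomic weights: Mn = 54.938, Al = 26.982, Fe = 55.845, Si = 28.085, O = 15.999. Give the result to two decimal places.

First mineral: 28.085 g Si in 203.771 g formula = 13.78 wt% Si.
Second mineral: 84.255 g Si in 495.674 g formula = 17.00 wt% Si.
13.78% − 17.00% gives a difference of -3.22 percentage points.

-3.22 percentage points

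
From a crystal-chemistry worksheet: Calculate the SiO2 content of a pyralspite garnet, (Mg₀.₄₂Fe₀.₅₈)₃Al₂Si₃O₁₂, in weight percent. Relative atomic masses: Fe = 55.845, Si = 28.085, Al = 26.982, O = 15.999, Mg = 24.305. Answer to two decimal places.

M((Mg₀.₄₂Fe₀.₅₈)₃Al₂Si₃O₁₂) = 458.002 g/mol; M(SiO2) = 60.083 g/mol.
Moles SiO2 per formula unit = 3 Si ÷ 1 = 3.0000.
SiO2 fraction = (3.0000 × 60.083) / 458.002 = 180.249/458.002 = 0.3936.

39.36 wt%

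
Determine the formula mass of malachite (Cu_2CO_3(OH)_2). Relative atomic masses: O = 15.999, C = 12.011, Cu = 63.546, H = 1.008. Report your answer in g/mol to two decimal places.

221.11 g/mol

The formula mass is the sum 2(63.546) + 1(12.011) + 5(15.999) + 2(1.008).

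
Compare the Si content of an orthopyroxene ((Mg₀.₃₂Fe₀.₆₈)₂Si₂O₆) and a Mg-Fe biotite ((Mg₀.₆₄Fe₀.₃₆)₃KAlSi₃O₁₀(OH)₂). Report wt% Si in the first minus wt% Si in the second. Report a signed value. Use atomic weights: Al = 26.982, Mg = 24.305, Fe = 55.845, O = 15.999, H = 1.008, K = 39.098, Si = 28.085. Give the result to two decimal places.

4.38 percentage points

M((Mg₀.₃₂Fe₀.₆₈)₂Si₂O₆) = 243.668 g/mol, so wt% Si = 56.170/243.668 × 100 = 23.05%.
M((Mg₀.₆₄Fe₀.₃₆)₃KAlSi₃O₁₀(OH)₂) = 451.317 g/mol, so wt% Si = 84.255/451.317 × 100 = 18.67%.
23.05 − 18.67 = 4.38 pp.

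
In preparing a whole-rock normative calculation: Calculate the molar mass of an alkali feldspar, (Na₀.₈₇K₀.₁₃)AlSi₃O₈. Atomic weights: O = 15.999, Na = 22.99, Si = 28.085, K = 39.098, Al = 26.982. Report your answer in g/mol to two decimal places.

Na: 0.87 × 22.99 = 20.0013
K: 0.13 × 39.098 = 5.0827
Al: 1 × 26.982 = 26.9820
Si: 3 × 28.085 = 84.2550
O: 8 × 15.999 = 127.9920
Summing the contributions gives the formula mass.

264.31 g/mol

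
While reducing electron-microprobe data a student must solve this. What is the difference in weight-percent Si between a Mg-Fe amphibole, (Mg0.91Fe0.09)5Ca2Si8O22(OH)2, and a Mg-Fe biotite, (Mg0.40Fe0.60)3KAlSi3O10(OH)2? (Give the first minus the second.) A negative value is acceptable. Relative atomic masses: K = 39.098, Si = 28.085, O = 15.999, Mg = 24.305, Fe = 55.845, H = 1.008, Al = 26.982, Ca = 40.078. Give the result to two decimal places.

9.41 percentage points

Si in (Mg0.91Fe0.09)5Ca2Si8O22(OH)2: molar mass 826.546 g/mol; 8×28.085 = 224.680 g → 27.18 wt%.
Si in (Mg0.40Fe0.60)3KAlSi3O10(OH)2: molar mass 474.026 g/mol; 3×28.085 = 84.255 g → 17.77 wt%.
Difference = 27.18 − 17.77 = 9.41 percentage points.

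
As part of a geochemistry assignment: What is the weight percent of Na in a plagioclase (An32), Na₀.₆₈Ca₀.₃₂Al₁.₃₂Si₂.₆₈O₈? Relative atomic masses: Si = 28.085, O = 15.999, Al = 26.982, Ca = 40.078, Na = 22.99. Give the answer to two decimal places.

5.85 wt%

M(Na₀.₆₈Ca₀.₃₂Al₁.₃₂Si₂.₆₈O₈) = 267.334 g/mol.
Na contributes 0.68 × 22.99 = 15.633 g per mole.
15.633/267.334 = 0.0585 → 5.85%.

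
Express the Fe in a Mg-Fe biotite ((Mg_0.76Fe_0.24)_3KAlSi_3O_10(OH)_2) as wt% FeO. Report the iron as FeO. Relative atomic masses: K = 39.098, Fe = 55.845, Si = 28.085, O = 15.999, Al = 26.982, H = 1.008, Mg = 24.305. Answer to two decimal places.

11.76 wt%

M((Mg_0.76Fe_0.24)_3KAlSi_3O_10(OH)_2) = 439.963 g/mol; M(FeO) = 71.844 g/mol.
Moles FeO per formula unit = 0.72 Fe ÷ 1 = 0.7200.
FeO fraction = (0.7200 × 71.844) / 439.963 = 51.728/439.963 = 0.1176.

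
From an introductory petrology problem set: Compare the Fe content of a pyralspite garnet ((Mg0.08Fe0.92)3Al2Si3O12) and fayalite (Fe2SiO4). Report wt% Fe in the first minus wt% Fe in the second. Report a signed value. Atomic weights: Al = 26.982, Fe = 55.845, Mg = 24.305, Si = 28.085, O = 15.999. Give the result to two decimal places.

-23.37 percentage points

Fe in (Mg0.08Fe0.92)3Al2Si3O12: molar mass 490.172 g/mol; 2.76×55.845 = 154.132 g → 31.44 wt%.
Fe in Fe2SiO4: molar mass 203.771 g/mol; 2×55.845 = 111.690 g → 54.81 wt%.
Difference = 31.44 − 54.81 = -23.37 percentage points.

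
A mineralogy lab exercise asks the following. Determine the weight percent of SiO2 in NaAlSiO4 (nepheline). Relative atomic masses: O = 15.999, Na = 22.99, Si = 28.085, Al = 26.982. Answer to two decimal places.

42.30 wt%

Molar mass of NaAlSiO4 = 1·22.99 + 1·26.982 + 1·28.085 + 4·15.999 = 142.053 g/mol.
Each formula unit contains 1 Si, equivalent to 1/1 = 1.0000 mol SiO2.
M(SiO2) = 1×28.085 + 2×15.999 = 60.083 g/mol.
Mass of SiO2 per formula unit = 1.0000 × 60.083 = 60.083 g.
SiO2 wt% = 60.083 / 142.053 × 100 = 42.30%.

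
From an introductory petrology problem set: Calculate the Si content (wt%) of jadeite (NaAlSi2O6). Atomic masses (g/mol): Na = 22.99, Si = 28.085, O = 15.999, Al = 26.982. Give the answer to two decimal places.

Formula mass = 1·22.99 + 1·26.982 + 2·28.085 + 6·15.999 = 202.136 g/mol, of which 56.170 g is Si.
So Si makes up 56.170/202.136 = 0.2779 of the mass, i.e. 27.79%.

27.79 wt%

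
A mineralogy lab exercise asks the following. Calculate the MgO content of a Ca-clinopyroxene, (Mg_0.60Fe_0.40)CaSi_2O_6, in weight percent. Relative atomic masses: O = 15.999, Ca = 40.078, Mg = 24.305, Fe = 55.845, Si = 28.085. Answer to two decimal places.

Formula mass = 229.163 g/mol.
0.60 Mg → 0.6000 mol MgO per formula unit; M(MgO) = 40.304, so MgO mass = 24.182 g.
24.182/229.163 × 100 = 10.55 wt%.

10.55 wt%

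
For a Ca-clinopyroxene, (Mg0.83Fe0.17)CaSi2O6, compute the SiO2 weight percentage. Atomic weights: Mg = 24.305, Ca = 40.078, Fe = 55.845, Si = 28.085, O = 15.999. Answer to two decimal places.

M((Mg0.83Fe0.17)CaSi2O6) = 221.909 g/mol; M(SiO2) = 60.083 g/mol.
Moles SiO2 per formula unit = 2 Si ÷ 1 = 2.0000.
SiO2 fraction = (2.0000 × 60.083) / 221.909 = 120.166/221.909 = 0.5415.

54.15 wt%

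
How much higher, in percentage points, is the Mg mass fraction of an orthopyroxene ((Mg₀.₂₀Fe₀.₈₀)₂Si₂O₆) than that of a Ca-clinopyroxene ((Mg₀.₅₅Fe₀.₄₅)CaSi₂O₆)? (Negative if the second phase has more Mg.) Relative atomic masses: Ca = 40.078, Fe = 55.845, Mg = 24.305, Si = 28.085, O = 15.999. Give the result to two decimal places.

Mg in (Mg₀.₂₀Fe₀.₈₀)₂Si₂O₆: molar mass 251.238 g/mol; 0.40×24.305 = 9.722 g → 3.87 wt%.
Mg in (Mg₀.₅₅Fe₀.₄₅)CaSi₂O₆: molar mass 230.740 g/mol; 0.55×24.305 = 13.368 g → 5.79 wt%.
Difference = 3.87 − 5.79 = -1.92 percentage points.

-1.92 percentage points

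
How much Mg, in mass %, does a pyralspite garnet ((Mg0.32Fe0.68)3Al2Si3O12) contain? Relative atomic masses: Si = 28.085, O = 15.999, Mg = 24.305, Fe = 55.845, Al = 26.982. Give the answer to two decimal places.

Formula mass = 0.96×24.305 + 2.04×55.845 + 2×26.982 + 3×28.085 + 12×15.999 = 467.464 g/mol, of which 23.333 g is Mg.
So Mg makes up 23.333/467.464 = 0.0499 of the mass, i.e. 4.99%.

4.99 mass %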